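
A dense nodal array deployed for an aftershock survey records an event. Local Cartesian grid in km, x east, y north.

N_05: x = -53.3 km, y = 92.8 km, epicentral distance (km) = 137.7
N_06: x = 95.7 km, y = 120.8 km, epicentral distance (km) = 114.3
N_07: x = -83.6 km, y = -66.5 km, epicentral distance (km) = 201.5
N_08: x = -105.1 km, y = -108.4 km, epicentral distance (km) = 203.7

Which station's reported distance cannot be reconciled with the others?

N_07

Solve using three stations at a time. Using N_05, N_06, N_08 (subtract circle equations pairwise → linear system) gives (x, y) ≈ (58.7, 12.7).
Distances from that point to each station vs reported:
  N_05: calculated 137.7 vs reported 137.7 → residual 0.0 km
  N_06: calculated 114.3 vs reported 114.3 → residual 0.0 km
  N_07: calculated 162.8 vs reported 201.5 → residual 38.7 km
  N_08: calculated 203.7 vs reported 203.7 → residual 0.0 km
N_05, N_06, N_08 are mutually consistent (residuals ≈ 0); N_07 is off by 38.7 km.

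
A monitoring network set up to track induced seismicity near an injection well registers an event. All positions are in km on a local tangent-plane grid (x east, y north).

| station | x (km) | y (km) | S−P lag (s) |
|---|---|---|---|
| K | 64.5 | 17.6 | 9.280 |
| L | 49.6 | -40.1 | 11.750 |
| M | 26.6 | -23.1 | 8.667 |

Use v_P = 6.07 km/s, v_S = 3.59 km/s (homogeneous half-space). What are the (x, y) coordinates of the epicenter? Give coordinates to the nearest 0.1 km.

Distance from S−P lag: d = Δt · v_P v_S / (v_P − v_S) = Δt · (6.07·3.59)/(6.07−3.59) ≈ 8.7868·Δt.
So d_K = 81.54, d_L = 103.25, d_M = 76.16 km.
Circle about each station: (x − 64.5)² + (y − 17.6)² = 81.54²; (x − 49.6)² + (y + 40.1)² = 103.25²; (x − 26.6)² + (y + 23.1)² = 76.16².
Subtracting the K equation from the L and M equations removes the quadratic terms:
-29.8 x − 115.4 y = -4413.63
-75.8 x − 81.4 y = -2380.41
Solving the 2×2 system: x ≈ -13.4, y ≈ 41.7 km.
Check against K (with the unrounded x, y): √((x − 64.5)²+(y − 17.6)²) = 81.52 ≈ 81.54 km. ✓

(-13.4, 41.7)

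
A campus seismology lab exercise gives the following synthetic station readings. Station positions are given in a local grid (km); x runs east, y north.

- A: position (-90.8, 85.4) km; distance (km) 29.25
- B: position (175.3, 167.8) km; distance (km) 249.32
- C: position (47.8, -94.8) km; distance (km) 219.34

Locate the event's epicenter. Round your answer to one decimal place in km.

Circle about each station: (x + 90.8)² + (y − 85.4)² = 29.25²; (x − 175.3)² + (y − 167.8)² = 249.32²; (x − 47.8)² + (y + 94.8)² = 219.34².
Subtracting pairs of circle equations eliminates x²+y² and gives linear equations (the radical axes):
532.2 x + 164.8 y = -17955.77
277.2 x − 360.4 y = -51520.39
Solving the 2×2 system: x ≈ -63.0, y ≈ 94.5 km.

(-63.0, 94.5)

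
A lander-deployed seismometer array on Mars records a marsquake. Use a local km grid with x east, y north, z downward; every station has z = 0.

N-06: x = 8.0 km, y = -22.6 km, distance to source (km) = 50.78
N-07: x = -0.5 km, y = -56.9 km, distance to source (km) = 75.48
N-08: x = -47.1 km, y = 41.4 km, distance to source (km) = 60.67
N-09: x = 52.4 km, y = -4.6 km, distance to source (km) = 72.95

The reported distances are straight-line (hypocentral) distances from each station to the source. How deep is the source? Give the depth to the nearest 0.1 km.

z ≈ 35.4 km

Each station gives a sphere (x−x_i)² + (y−y_i)² + z² = d_i² (stations at z=0).
Subtracting the N-06 sphere from N-07 and N-08: z² cancels, leaving linear equations in x and y:
-17.0 x − 68.6 y = -455.52
-110.2 x + 128.0 y = 2255.37
Solving: x ≈ -9.903, y ≈ 9.094 km (keep extra digits for the depth step; rounded: -9.9, 9.1).
Then from the N-06 sphere: z² = 50.78² − (x − 8.0)² − (y + 22.6)² with x = -9.903, y = 9.094, so z ≈ 35.406 ≈ 35.4 km.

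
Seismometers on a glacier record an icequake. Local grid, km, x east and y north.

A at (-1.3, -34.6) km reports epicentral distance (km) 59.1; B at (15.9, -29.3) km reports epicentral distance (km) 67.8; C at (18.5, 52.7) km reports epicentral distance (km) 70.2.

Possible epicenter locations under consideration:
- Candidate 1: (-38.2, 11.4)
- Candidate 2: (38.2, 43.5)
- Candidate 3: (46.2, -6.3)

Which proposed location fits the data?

For each candidate, compare |candidate − station| to the reported distance:
Candidate 1: residuals A 0.1, B 0.1, C 0.1 → max 0.1 km
Candidate 2: residuals A 28.4, B 8.3, C 48.5 → max 48.5 km
Candidate 3: residuals A 3.8, B 29.8, C 5.0 → max 29.8 km
Only Candidate 1 has all residuals ≈ 0.

Candidate 1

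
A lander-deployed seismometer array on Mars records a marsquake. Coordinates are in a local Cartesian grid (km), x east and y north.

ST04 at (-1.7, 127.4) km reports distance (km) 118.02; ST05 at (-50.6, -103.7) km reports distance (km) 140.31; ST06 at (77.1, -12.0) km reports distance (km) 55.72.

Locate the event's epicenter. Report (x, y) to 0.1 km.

Circle about each station: (x + 1.7)² + (y − 127.4)² = 118.02²; (x + 50.6)² + (y + 103.7)² = 140.31²; (x − 77.1)² + (y + 12.0)² = 55.72².
Subtracting pairs of circle equations eliminates x²+y² and gives linear equations (the radical axes):
-97.8 x − 462.2 y = -8677.78
157.6 x − 278.8 y = 678.76
Solving the 2×2 system: x ≈ 27.3, y ≈ 13.0 km.

27.3 km east, 13.0 km north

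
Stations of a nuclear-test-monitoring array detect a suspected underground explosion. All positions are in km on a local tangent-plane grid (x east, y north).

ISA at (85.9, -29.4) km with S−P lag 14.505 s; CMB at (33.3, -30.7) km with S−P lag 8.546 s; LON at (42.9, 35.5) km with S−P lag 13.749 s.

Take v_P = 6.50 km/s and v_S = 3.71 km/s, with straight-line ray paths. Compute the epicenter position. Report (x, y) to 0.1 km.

-37.4 km east, -52.1 km north

Distance from S−P lag: d = Δt · v_P v_S / (v_P − v_S) = Δt · (6.50·3.71)/(6.50−3.71) ≈ 8.6434·Δt.
So d_ISA = 125.37, d_CMB = 73.87, d_LON = 118.84 km.
Circle about each station: (x − 85.9)² + (y + 29.4)² = 125.37²; (x − 33.3)² + (y + 30.7)² = 73.87²; (x − 42.9)² + (y − 35.5)² = 118.84².
Subtracting pairs of circle equations eliminates x²+y² and gives linear equations (the radical axes):
-105.2 x − 2.6 y = 4069.07
-86.0 x + 129.8 y = -3547.82
Solving the 2×2 system: x ≈ -37.4, y ≈ -52.1 km.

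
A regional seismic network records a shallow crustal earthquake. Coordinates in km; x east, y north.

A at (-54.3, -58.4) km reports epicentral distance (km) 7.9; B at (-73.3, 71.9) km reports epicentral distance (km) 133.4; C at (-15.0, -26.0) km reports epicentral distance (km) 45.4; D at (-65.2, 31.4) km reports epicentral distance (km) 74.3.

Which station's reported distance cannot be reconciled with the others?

Solve using three stations at a time. Using A, B, C (subtract circle equations pairwise → linear system) gives (x, y) ≈ (-46.4, -58.8).
Distances from that point to each station vs reported:
  A: calculated 7.9 vs reported 7.9 → residual 0.0 km
  B: calculated 133.4 vs reported 133.4 → residual 0.0 km
  C: calculated 45.4 vs reported 45.4 → residual 0.0 km
  D: calculated 92.1 vs reported 74.3 → residual 17.8 km
A, B, C are mutually consistent (residuals ≈ 0); D is off by 17.8 km.

D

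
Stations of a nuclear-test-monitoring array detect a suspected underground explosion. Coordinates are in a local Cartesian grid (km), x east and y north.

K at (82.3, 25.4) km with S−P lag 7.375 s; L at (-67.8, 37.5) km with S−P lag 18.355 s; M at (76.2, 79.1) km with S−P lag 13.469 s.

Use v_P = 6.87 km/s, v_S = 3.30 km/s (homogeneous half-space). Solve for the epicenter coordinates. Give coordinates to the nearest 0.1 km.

Distance from S−P lag: d = Δt · v_P v_S / (v_P − v_S) = Δt · (6.87·3.30)/(6.87−3.30) ≈ 6.3504·Δt.
So d_K = 46.83, d_L = 116.56, d_M = 85.53 km.
Circle about each station: (x − 82.3)² + (y − 25.4)² = 46.83²; (x + 67.8)² + (y − 37.5)² = 116.56²; (x − 76.2)² + (y − 79.1)² = 85.53².
Subtracting the K equation from the L and M equations removes the quadratic terms:
-300.2 x + 24.2 y = -12808.54
-12.2 x + 107.4 y = -477.53
Solving the 2×2 system: x ≈ 42.7, y ≈ 0.4 km.

(42.7, 0.4)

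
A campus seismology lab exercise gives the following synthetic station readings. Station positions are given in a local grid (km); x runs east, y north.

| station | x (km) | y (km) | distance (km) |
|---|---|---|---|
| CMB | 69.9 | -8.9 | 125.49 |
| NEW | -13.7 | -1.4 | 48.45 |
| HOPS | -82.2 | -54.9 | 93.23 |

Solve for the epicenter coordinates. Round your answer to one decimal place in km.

Circle about each station: (x − 69.9)² + (y + 8.9)² = 125.49²; (x + 13.7)² + (y + 1.4)² = 48.45²; (x + 82.2)² + (y + 54.9)² = 93.23².
Subtracting pairs of circle equations eliminates x²+y² and gives linear equations (the radical axes):
-167.2 x + 15.0 y = 8624.77
-304.2 x − 92.0 y = 11861.54
Solving the 2×2 system: x ≈ -48.7, y ≈ 32.1 km.
Check against CMB (with the unrounded x, y): √((x − 69.9)²+(y + 8.9)²) = 125.49 ≈ 125.49 km. ✓

-48.7 km east, 32.1 km north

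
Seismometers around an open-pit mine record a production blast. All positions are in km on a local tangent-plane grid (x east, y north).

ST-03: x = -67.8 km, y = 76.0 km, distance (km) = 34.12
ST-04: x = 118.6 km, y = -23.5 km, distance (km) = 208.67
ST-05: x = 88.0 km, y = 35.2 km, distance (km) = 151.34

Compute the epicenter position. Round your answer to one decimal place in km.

Circle about each station: (x + 67.8)² + (y − 76.0)² = 34.12²; (x − 118.6)² + (y + 23.5)² = 208.67²; (x − 88.0)² + (y − 35.2)² = 151.34².
Subtracting pairs of circle equations eliminates x²+y² and gives linear equations (the radical axes):
372.8 x − 199.0 y = -38133.62
311.6 x − 81.6 y = -23129.42
Solving the 2×2 system: x ≈ -47.2, y ≈ 103.2 km.

(-47.2, 103.2)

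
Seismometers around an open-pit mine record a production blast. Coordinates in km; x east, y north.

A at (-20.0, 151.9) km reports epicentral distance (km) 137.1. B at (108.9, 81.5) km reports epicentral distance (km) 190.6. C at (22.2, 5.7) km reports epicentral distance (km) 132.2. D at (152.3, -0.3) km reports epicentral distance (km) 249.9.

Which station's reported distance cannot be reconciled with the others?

Solve using three stations at a time. Using B, C, D (subtract circle equations pairwise → linear system) gives (x, y) ≈ (-81.7, 87.6).
Distances from that point to each station vs reported:
  A: calculated 89.1 vs reported 137.1 → residual 48.0 km
  B: calculated 190.7 vs reported 190.6 → residual 0.1 km
  C: calculated 132.3 vs reported 132.2 → residual 0.1 km
  D: calculated 250.0 vs reported 249.9 → residual 0.1 km
B, C, D are mutually consistent (residuals ≈ 0); A is off by 48.0 km.

A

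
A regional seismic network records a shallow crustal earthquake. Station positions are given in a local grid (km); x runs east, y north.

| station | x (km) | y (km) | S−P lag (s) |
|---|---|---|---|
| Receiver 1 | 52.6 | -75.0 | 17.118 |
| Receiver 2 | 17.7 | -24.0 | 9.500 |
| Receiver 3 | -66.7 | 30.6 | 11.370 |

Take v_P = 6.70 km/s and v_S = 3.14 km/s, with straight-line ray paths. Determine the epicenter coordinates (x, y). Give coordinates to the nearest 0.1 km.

-38.1 km east, -30.2 km north

Distance from S−P lag: d = Δt · v_P v_S / (v_P − v_S) = Δt · (6.70·3.14)/(6.70−3.14) ≈ 5.9096·Δt.
So d_Receiver 1 = 101.16, d_Receiver 2 = 56.14, d_Receiver 3 = 67.19 km.
Circle about each station: (x − 52.6)² + (y + 75.0)² = 101.16²; (x − 17.7)² + (y + 24.0)² = 56.14²; (x + 66.7)² + (y − 30.6)² = 67.19².
Subtracting pairs of circle equations eliminates x²+y² and gives linear equations (the radical axes):
-69.8 x + 102.0 y = -420.82
-238.6 x + 211.2 y = 2712.34
Solving the 2×2 system: x ≈ -38.1, y ≈ -30.2 km.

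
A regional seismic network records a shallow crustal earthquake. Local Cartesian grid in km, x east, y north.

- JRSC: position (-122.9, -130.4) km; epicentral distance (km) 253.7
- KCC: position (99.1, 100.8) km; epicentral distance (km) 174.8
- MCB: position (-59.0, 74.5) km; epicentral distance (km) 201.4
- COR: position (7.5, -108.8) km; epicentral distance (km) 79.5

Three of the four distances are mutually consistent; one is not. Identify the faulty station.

Solve using three stations at a time. Using KCC, MCB, COR (subtract circle equations pairwise → linear system) gives (x, y) ≈ (78.4, -72.8).
Distances from that point to each station vs reported:
  JRSC: calculated 209.4 vs reported 253.7 → residual 44.3 km
  KCC: calculated 174.8 vs reported 174.8 → residual 0.0 km
  MCB: calculated 201.4 vs reported 201.4 → residual 0.0 km
  COR: calculated 79.5 vs reported 79.5 → residual 0.0 km
KCC, MCB, COR are mutually consistent (residuals ≈ 0); JRSC is off by 44.3 km.

JRSC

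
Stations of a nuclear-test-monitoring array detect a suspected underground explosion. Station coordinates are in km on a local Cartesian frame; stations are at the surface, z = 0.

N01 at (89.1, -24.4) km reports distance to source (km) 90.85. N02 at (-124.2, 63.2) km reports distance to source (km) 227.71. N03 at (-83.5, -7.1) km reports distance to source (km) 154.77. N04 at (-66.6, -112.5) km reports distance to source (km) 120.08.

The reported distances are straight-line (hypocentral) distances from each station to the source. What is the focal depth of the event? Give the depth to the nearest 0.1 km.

46.0 km

Each station gives a sphere (x−x_i)² + (y−y_i)² + z² = d_i² (stations at z=0).
Subtracting the N01 sphere from N02 and N03: z² cancels, leaving linear equations in x and y:
-426.6 x + 175.2 y = -32712.41
-345.2 x + 34.6 y = -17211.54
Solving: x ≈ 41.200, y ≈ -86.395 km (keep extra digits for the depth step; rounded: 41.2, -86.4).
Then from the N01 sphere: z² = 90.85² − (x − 89.1)² − (y + 24.4)² with x = 41.200, y = -86.395, so z ≈ 45.999 ≈ 46.0 km.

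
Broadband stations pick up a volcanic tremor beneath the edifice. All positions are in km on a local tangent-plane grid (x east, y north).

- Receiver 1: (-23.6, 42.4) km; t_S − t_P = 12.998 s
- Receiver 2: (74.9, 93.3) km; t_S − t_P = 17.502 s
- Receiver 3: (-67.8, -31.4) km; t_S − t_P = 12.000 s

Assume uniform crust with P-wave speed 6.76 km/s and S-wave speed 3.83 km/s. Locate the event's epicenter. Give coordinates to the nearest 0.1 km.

35.3 km east, -56.2 km north

Distance from S−P lag: d = Δt · v_P v_S / (v_P − v_S) = Δt · (6.76·3.83)/(6.76−3.83) ≈ 8.8365·Δt.
So d_Receiver 1 = 114.86, d_Receiver 2 = 154.66, d_Receiver 3 = 106.04 km.
Circle about each station: (x + 23.6)² + (y − 42.4)² = 114.86²; (x − 74.9)² + (y − 93.3)² = 154.66²; (x + 67.8)² + (y + 31.4)² = 106.04².
Subtracting pairs of circle equations eliminates x²+y² and gives linear equations (the radical axes):
197.0 x + 101.8 y = 1233.28
-88.4 x − 147.6 y = 5176.42
Solving the 2×2 system: x ≈ 35.3, y ≈ -56.2 km.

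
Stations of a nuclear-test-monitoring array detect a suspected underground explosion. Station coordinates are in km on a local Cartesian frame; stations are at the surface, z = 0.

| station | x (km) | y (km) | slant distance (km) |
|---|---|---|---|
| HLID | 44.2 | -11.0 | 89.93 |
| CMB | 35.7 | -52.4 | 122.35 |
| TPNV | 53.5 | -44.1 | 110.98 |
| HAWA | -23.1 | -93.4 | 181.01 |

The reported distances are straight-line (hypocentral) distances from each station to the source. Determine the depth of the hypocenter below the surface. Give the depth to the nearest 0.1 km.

Each station gives a sphere (x−x_i)² + (y−y_i)² + z² = d_i² (stations at z=0).
Subtracting the HLID sphere from CMB and TPNV: z² cancels, leaving linear equations in x and y:
-17.0 x − 82.8 y = -4936.51
18.6 x − 66.2 y = -1496.74
Solving: x ≈ 76.109, y ≈ 43.993 km (keep extra digits for the depth step; rounded: 76.1, 44.0).
Then from the HLID sphere: z² = 89.93² − (x − 44.2)² − (y + 11.0)² with x = 76.109, y = 43.993, so z ≈ 63.600 ≈ 63.6 km.

depth ≈ 63.6 km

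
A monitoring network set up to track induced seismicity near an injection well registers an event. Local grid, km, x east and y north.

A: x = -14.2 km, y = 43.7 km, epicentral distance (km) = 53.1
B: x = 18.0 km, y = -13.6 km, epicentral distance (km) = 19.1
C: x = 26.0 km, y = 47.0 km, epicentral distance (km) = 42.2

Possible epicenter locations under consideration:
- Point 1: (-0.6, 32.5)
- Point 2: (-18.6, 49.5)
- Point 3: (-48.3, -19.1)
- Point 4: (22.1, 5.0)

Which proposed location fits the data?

Point 4

For each candidate, compare |candidate − station| to the reported distance:
Point 1: residuals A 35.5, B 30.6, C 11.9 → max 35.5 km
Point 2: residuals A 45.8, B 53.8, C 2.5 → max 53.8 km
Point 3: residuals A 18.4, B 47.4, C 57.2 → max 57.2 km
Point 4: residuals A 0.0, B 0.1, C 0.0 → max 0.1 km
Only Point 4 has all residuals ≈ 0.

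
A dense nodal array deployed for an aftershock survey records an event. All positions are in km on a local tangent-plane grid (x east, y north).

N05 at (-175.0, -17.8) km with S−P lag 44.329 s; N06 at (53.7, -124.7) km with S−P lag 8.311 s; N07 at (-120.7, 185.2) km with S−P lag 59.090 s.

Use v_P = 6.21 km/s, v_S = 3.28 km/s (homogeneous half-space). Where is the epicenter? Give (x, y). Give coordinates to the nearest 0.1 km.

Distance from S−P lag: d = Δt · v_P v_S / (v_P − v_S) = Δt · (6.21·3.28)/(6.21−3.28) ≈ 6.9518·Δt.
So d_N05 = 308.17, d_N06 = 57.78, d_N07 = 410.78 km.
Circle about each station: (x + 175.0)² + (y + 17.8)² = 308.17²; (x − 53.7)² + (y + 124.7)² = 57.78²; (x + 120.7)² + (y − 185.2)² = 410.78².
Subtracting pairs of circle equations eliminates x²+y² and gives linear equations (the radical axes):
457.4 x − 213.8 y = 79122.16
108.6 x + 406.0 y = -55845.77
Solving the 2×2 system: x ≈ 96.6, y ≈ -163.4 km.

x ≈ 96.6 km, y ≈ -163.4 km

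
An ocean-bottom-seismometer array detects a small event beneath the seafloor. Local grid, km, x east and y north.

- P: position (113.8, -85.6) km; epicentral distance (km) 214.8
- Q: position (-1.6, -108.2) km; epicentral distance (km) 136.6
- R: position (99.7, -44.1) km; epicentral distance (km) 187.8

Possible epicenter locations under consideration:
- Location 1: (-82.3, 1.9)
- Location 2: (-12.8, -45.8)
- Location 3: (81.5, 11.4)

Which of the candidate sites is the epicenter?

For each candidate, compare |candidate − station| to the reported distance:
Location 1: residuals P 0.1, Q 0.1, R 0.1 → max 0.1 km
Location 2: residuals P 82.1, Q 73.2, R 75.3 → max 82.1 km
Location 3: residuals P 112.6, Q 9.0, R 129.4 → max 129.4 km
Only Location 1 has all residuals ≈ 0.

Location 1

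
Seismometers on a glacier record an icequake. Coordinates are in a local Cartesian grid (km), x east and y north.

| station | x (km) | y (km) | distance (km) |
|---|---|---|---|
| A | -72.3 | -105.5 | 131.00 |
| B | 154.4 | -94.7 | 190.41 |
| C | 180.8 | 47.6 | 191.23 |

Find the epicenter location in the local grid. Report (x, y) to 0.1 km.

Circle about each station: (x + 72.3)² + (y + 105.5)² = 131.00²; (x − 154.4)² + (y + 94.7)² = 190.41²; (x − 180.8)² + (y − 47.6)² = 191.23².
Subtracting the A equation from the B and C equations removes the quadratic terms:
453.4 x + 21.6 y = -2645.06
506.2 x + 306.2 y = -811.05
Solving the 2×2 system: x ≈ -6.2, y ≈ 7.6 km.

x ≈ -6.2 km, y ≈ 7.6 km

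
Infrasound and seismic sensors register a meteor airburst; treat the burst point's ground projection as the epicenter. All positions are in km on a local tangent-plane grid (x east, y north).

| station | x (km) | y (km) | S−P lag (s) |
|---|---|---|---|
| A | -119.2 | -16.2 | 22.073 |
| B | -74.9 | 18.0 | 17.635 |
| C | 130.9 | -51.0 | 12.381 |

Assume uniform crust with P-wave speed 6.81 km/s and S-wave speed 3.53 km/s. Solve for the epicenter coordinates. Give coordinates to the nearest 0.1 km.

Distance from S−P lag: d = Δt · v_P v_S / (v_P − v_S) = Δt · (6.81·3.53)/(6.81−3.53) ≈ 7.3291·Δt.
So d_A = 161.77, d_B = 129.25, d_C = 90.74 km.
Circle about each station: (x + 119.2)² + (y + 16.2)² = 161.77²; (x + 74.9)² + (y − 18.0)² = 129.25²; (x − 130.9)² + (y + 51.0)² = 90.74².
Subtracting the A equation from the B and C equations removes the quadratic terms:
88.6 x + 68.4 y = 926.90
500.2 x − 69.6 y = 23200.52
Solving the 2×2 system: x ≈ 40.9, y ≈ -39.4 km.
Check against A (with the unrounded x, y): √((x + 119.2)²+(y + 16.2)²) = 161.77 ≈ 161.77 km. ✓

x ≈ 40.9 km, y ≈ -39.4 km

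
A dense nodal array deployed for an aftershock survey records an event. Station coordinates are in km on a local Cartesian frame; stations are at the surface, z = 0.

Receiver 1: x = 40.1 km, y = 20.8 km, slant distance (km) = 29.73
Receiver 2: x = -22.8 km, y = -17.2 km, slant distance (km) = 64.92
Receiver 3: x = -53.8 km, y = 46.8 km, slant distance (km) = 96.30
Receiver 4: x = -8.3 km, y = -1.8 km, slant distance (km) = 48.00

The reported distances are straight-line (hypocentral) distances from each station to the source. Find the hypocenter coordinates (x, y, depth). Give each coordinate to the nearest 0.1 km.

x ≈ 30.9 km, y ≈ 8.8 km, depth ≈ 25.6 km

Each station gives a sphere (x−x_i)² + (y−y_i)² + z² = d_i² (stations at z=0).
Subtracting the Receiver 1 sphere from Receiver 2 and Receiver 3: z² cancels, leaving linear equations in x and y:
-125.8 x − 76.0 y = -4555.70
-187.8 x + 52.0 y = -5345.79
Solving: x ≈ 30.901, y ≈ 8.795 km (keep extra digits for the depth step; rounded: 30.9, 8.8).
Then from the Receiver 1 sphere: z² = 29.73² − (x − 40.1)² − (y − 20.8)² with x = 30.901, y = 8.795, so z ≈ 25.596 ≈ 25.6 km.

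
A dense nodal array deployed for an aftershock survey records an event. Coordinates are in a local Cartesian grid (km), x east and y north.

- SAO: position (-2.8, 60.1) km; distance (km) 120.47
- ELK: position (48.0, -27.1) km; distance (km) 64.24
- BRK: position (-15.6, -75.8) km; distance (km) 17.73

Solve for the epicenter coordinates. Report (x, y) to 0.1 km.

Circle about each station: (x + 2.8)² + (y − 60.1)² = 120.47²; (x − 48.0)² + (y + 27.1)² = 64.24²; (x + 15.6)² + (y + 75.8)² = 17.73².
Subtracting the SAO equation from the ELK and BRK equations removes the quadratic terms:
101.6 x − 174.4 y = 9804.80
-25.6 x − 271.8 y = 16567.82
Solving the 2×2 system: x ≈ -7.0, y ≈ -60.3 km.
Check against SAO (with the unrounded x, y): √((x + 2.8)²+(y − 60.1)²) = 120.47 ≈ 120.47 km. ✓

(-7.0, -60.3)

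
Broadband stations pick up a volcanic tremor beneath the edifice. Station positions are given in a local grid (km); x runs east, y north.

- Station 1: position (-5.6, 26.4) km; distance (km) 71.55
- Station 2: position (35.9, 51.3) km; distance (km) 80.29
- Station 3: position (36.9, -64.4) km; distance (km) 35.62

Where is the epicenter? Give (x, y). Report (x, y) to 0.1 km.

39.8 km east, -28.9 km north

Circle about each station: (x + 5.6)² + (y − 26.4)² = 71.55²; (x − 35.9)² + (y − 51.3)² = 80.29²; (x − 36.9)² + (y + 64.4)² = 35.62².
Subtracting the Station 1 equation from the Station 2 and Station 3 equations removes the quadratic terms:
83.0 x + 49.8 y = 1865.10
85.0 x − 181.6 y = 8631.27
Solving the 2×2 system: x ≈ 39.8, y ≈ -28.9 km.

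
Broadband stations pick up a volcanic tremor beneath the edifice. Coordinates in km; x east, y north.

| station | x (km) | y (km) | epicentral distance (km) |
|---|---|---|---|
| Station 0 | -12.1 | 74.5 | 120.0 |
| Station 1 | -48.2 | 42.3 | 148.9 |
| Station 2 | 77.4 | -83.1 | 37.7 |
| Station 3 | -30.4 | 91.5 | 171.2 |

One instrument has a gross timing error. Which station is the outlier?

Station 0

Solve using three stations at a time. Using Station 1, Station 2, Station 3 (subtract circle equations pairwise → linear system) gives (x, y) ≈ (71.8, -45.8).
Distances from that point to each station vs reported:
  Station 0: calculated 146.7 vs reported 120.0 → residual 26.7 km
  Station 1: calculated 148.9 vs reported 148.9 → residual 0.0 km
  Station 2: calculated 37.7 vs reported 37.7 → residual 0.0 km
  Station 3: calculated 171.2 vs reported 171.2 → residual 0.0 km
Station 1, Station 2, Station 3 are mutually consistent (residuals ≈ 0); Station 0 is off by 26.7 km.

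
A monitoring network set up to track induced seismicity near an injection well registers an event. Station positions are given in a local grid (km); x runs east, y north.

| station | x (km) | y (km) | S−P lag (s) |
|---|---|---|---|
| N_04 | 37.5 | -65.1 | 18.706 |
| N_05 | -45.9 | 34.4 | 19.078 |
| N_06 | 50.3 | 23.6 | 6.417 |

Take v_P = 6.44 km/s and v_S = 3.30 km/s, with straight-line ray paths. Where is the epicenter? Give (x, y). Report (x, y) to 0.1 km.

Distance from S−P lag: d = Δt · v_P v_S / (v_P − v_S) = Δt · (6.44·3.30)/(6.44−3.30) ≈ 6.7682·Δt.
So d_N_04 = 126.61, d_N_05 = 129.12, d_N_06 = 43.43 km.
Circle about each station: (x − 37.5)² + (y + 65.1)² = 126.61²; (x + 45.9)² + (y − 34.4)² = 129.12²; (x − 50.3)² + (y − 23.6)² = 43.43².
Subtracting pairs of circle equations eliminates x²+y² and gives linear equations (the radical axes):
-166.8 x + 199.0 y = -2995.97
25.6 x + 177.4 y = 11586.72
Solving the 2×2 system: x ≈ 81.8, y ≈ 53.5 km.

(81.8, 53.5)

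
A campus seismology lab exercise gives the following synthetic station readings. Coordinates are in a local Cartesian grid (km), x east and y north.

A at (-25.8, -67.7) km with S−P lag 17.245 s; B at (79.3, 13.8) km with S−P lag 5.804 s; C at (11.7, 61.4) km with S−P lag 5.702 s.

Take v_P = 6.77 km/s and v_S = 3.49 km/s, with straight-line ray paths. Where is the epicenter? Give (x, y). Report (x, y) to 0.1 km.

Distance from S−P lag: d = Δt · v_P v_S / (v_P − v_S) = Δt · (6.77·3.49)/(6.77−3.49) ≈ 7.2034·Δt.
So d_A = 124.22, d_B = 41.81, d_C = 41.07 km.
Circle about each station: (x + 25.8)² + (y + 67.7)² = 124.22²; (x − 79.3)² + (y − 13.8)² = 41.81²; (x − 11.7)² + (y − 61.4)² = 41.07².
Subtracting the A equation from the B and C equations removes the quadratic terms:
210.2 x + 163.0 y = 14912.53
75.0 x + 258.2 y = 12401.78
Solving the 2×2 system: x ≈ 43.5, y ≈ 35.4 km.

x ≈ 43.5 km, y ≈ 35.4 km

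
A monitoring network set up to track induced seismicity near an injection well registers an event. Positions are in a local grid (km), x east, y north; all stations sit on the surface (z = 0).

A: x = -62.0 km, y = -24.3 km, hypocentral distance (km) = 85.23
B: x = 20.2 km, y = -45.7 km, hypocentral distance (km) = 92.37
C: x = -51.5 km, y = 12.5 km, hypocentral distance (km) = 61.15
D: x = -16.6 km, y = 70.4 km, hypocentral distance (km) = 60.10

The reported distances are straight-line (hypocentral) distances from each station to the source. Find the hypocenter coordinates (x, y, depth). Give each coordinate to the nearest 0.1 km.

(-11.9, 29.2, 43.5)

Each station gives a sphere (x−x_i)² + (y−y_i)² + z² = d_i² (stations at z=0).
Subtracting the A sphere from B and C: z² cancels, leaving linear equations in x and y:
164.4 x − 42.8 y = -3206.02
21.0 x + 73.6 y = 1898.84
Solving: x ≈ -11.901, y ≈ 29.195 km (keep extra digits for the depth step; rounded: -11.9, 29.2).
Then from the A sphere: z² = 85.23² − (x + 62.0)² − (y + 24.3)² with x = -11.901, y = 29.195, so z ≈ 43.503 ≈ 43.5 km.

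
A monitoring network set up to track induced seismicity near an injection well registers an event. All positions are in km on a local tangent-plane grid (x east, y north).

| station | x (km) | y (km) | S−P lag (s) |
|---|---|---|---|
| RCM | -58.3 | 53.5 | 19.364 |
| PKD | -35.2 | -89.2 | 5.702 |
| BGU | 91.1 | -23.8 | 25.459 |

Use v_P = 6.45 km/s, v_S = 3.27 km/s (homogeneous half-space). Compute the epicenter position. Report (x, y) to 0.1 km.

Distance from S−P lag: d = Δt · v_P v_S / (v_P − v_S) = Δt · (6.45·3.27)/(6.45−3.27) ≈ 6.6325·Δt.
So d_RCM = 128.43, d_PKD = 37.82, d_BGU = 168.86 km.
Circle about each station: (x + 58.3)² + (y − 53.5)² = 128.43²; (x + 35.2)² + (y + 89.2)² = 37.82²; (x − 91.1)² + (y + 23.8)² = 168.86².
Subtracting the RCM equation from the PKD and BGU equations removes the quadratic terms:
46.2 x − 285.4 y = 17998.45
298.8 x − 154.6 y = -9414.92
Solving the 2×2 system: x ≈ -70.0, y ≈ -74.4 km.

x ≈ -70.0 km, y ≈ -74.4 km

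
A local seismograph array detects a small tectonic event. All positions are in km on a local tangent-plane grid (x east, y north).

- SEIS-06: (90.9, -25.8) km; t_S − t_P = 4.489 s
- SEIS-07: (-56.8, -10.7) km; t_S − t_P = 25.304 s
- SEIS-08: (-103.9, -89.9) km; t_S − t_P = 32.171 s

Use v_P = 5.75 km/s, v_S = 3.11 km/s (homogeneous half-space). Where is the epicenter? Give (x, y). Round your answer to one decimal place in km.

x ≈ 110.2 km, y ≈ -49.3 km

Distance from S−P lag: d = Δt · v_P v_S / (v_P − v_S) = Δt · (5.75·3.11)/(5.75−3.11) ≈ 6.7737·Δt.
So d_SEIS-06 = 30.41, d_SEIS-07 = 171.40, d_SEIS-08 = 217.92 km.
Circle about each station: (x − 90.9)² + (y + 25.8)² = 30.41²; (x + 56.8)² + (y + 10.7)² = 171.40²; (x + 103.9)² + (y + 89.9)² = 217.92².
Subtracting the SEIS-06 equation from the SEIS-07 and SEIS-08 equations removes the quadratic terms:
-295.4 x + 30.2 y = -34040.91
-389.6 x − 128.2 y = -36615.59
Solving the 2×2 system: x ≈ 110.2, y ≈ -49.3 km.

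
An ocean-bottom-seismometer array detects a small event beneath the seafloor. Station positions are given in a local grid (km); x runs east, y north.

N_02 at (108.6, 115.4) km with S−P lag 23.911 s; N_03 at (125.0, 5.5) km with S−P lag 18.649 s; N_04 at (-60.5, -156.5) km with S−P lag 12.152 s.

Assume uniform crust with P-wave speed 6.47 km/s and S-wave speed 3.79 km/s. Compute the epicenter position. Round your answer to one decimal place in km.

x ≈ -37.1 km, y ≈ -47.8 km

Distance from S−P lag: d = Δt · v_P v_S / (v_P − v_S) = Δt · (6.47·3.79)/(6.47−3.79) ≈ 9.1497·Δt.
So d_N_02 = 218.78, d_N_03 = 170.63, d_N_04 = 111.19 km.
Circle about each station: (x − 108.6)² + (y − 115.4)² = 218.78²; (x − 125.0)² + (y − 5.5)² = 170.63²; (x + 60.5)² + (y + 156.5)² = 111.19².
Subtracting pairs of circle equations eliminates x²+y² and gives linear equations (the radical axes):
32.8 x − 219.8 y = 9294.22
-338.2 x − 543.8 y = 38542.85
Solving the 2×2 system: x ≈ -37.1, y ≈ -47.8 km.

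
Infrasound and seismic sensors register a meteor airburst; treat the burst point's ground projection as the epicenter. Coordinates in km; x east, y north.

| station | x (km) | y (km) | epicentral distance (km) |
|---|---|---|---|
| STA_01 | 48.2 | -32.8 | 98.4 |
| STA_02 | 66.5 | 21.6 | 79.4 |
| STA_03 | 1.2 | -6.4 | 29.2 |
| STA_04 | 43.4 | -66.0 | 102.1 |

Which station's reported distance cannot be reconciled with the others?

Solve using three stations at a time. Using STA_02, STA_03, STA_04 (subtract circle equations pairwise → linear system) gives (x, y) ≈ (-12.9, 19.2).
Distances from that point to each station vs reported:
  STA_01: calculated 80.2 vs reported 98.4 → residual 18.2 km
  STA_02: calculated 79.4 vs reported 79.4 → residual 0.0 km
  STA_03: calculated 29.2 vs reported 29.2 → residual 0.0 km
  STA_04: calculated 102.1 vs reported 102.1 → residual 0.0 km
STA_02, STA_03, STA_04 are mutually consistent (residuals ≈ 0); STA_01 is off by 18.2 km.

STA_01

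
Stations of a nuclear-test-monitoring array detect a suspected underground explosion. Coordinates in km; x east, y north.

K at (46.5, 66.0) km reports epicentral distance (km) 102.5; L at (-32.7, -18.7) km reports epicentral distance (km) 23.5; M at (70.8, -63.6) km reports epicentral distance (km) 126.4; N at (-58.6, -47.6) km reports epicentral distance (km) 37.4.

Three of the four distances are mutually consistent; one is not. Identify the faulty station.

Solve using three stations at a time. Using K, L, M (subtract circle equations pairwise → linear system) gives (x, y) ≈ (-35.6, 4.6).
Distances from that point to each station vs reported:
  K: calculated 102.5 vs reported 102.5 → residual 0.0 km
  L: calculated 23.5 vs reported 23.5 → residual 0.0 km
  M: calculated 126.4 vs reported 126.4 → residual 0.0 km
  N: calculated 57.1 vs reported 37.4 → residual 19.7 km
K, L, M are mutually consistent (residuals ≈ 0); N is off by 19.7 km.

N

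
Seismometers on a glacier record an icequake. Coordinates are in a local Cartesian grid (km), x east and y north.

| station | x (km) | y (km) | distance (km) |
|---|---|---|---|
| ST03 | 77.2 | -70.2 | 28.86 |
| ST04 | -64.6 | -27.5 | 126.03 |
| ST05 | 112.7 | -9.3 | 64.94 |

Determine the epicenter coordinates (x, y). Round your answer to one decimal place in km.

(59.9, -47.1)

Circle about each station: (x − 77.2)² + (y + 70.2)² = 28.86²; (x + 64.6)² + (y + 27.5)² = 126.03²; (x − 112.7)² + (y + 9.3)² = 64.94².
Subtracting pairs of circle equations eliminates x²+y² and gives linear equations (the radical axes):
-283.6 x + 85.4 y = -21009.13
71.0 x + 121.8 y = -1484.40
Solving the 2×2 system: x ≈ 59.9, y ≈ -47.1 km.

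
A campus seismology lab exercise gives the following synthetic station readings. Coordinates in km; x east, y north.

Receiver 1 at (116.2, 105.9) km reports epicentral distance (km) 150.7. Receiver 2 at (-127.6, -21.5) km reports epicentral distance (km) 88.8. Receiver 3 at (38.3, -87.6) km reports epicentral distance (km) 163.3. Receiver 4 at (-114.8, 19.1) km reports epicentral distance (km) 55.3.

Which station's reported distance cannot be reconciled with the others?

Solve using three stations at a time. Using Receiver 2, Receiver 3, Receiver 4 (subtract circle equations pairwise → linear system) gives (x, y) ≈ (-63.6, 40.1).
Distances from that point to each station vs reported:
  Receiver 1: calculated 191.4 vs reported 150.7 → residual 40.7 km
  Receiver 2: calculated 88.8 vs reported 88.8 → residual 0.0 km
  Receiver 3: calculated 163.3 vs reported 163.3 → residual 0.0 km
  Receiver 4: calculated 55.4 vs reported 55.3 → residual 0.1 km
Receiver 2, Receiver 3, Receiver 4 are mutually consistent (residuals ≈ 0); Receiver 1 is off by 40.7 km.

Receiver 1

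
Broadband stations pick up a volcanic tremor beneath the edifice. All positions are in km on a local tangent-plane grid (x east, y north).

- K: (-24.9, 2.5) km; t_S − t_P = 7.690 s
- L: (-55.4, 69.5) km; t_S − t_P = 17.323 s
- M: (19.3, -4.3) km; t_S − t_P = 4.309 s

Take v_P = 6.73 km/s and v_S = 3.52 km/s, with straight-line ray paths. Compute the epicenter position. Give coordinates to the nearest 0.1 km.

Distance from S−P lag: d = Δt · v_P v_S / (v_P − v_S) = Δt · (6.73·3.52)/(6.73−3.52) ≈ 7.3799·Δt.
So d_K = 56.75, d_L = 127.84, d_M = 31.80 km.
Circle about each station: (x + 24.9)² + (y − 2.5)² = 56.75²; (x + 55.4)² + (y − 69.5)² = 127.84²; (x − 19.3)² + (y + 4.3)² = 31.80².
Subtracting the K equation from the L and M equations removes the quadratic terms:
-61.0 x + 134.0 y = -5849.35
88.4 x − 13.6 y = 1974.04
Solving the 2×2 system: x ≈ 16.8, y ≈ -36.0 km.
Check against K (with the unrounded x, y): √((x + 24.9)²+(y − 2.5)²) = 56.75 ≈ 56.75 km. ✓

(16.8, -36.0)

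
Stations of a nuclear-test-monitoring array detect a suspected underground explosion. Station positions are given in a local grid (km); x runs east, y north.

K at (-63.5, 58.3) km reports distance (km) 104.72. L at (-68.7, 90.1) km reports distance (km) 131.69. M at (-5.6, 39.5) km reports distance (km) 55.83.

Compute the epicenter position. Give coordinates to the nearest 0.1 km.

(13.1, -13.1)

Circle about each station: (x + 63.5)² + (y − 58.3)² = 104.72²; (x + 68.7)² + (y − 90.1)² = 131.69²; (x + 5.6)² + (y − 39.5)² = 55.83².
Subtracting the K equation from the L and M equations removes the quadratic terms:
-10.4 x + 63.6 y = -969.42
115.8 x − 37.6 y = 2009.76
Solving the 2×2 system: x ≈ 13.1, y ≈ -13.1 km.
Check against K (with the unrounded x, y): √((x + 63.5)²+(y − 58.3)²) = 104.72 ≈ 104.72 km. ✓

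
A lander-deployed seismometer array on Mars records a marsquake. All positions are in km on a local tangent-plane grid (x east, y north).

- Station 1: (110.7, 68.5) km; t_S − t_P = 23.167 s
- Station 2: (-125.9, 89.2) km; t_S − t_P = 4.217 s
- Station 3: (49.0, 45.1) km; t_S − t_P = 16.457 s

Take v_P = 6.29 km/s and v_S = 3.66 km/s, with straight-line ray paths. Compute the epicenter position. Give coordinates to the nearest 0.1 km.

Distance from S−P lag: d = Δt · v_P v_S / (v_P − v_S) = Δt · (6.29·3.66)/(6.29−3.66) ≈ 8.7534·Δt.
So d_Station 1 = 202.79, d_Station 2 = 36.91, d_Station 3 = 144.05 km.
Circle about each station: (x − 110.7)² + (y − 68.5)² = 202.79²; (x + 125.9)² + (y − 89.2)² = 36.91²; (x − 49.0)² + (y − 45.1)² = 144.05².
Subtracting the Station 1 equation from the Station 2 and Station 3 equations removes the quadratic terms:
-473.2 x + 41.4 y = 46622.15
-123.4 x − 46.8 y = 7861.65
Solving the 2×2 system: x ≈ -92.0, y ≈ 74.6 km.
Check against Station 1 (with the unrounded x, y): √((x − 110.7)²+(y − 68.5)²) = 202.79 ≈ 202.79 km. ✓

-92.0 km east, 74.6 km north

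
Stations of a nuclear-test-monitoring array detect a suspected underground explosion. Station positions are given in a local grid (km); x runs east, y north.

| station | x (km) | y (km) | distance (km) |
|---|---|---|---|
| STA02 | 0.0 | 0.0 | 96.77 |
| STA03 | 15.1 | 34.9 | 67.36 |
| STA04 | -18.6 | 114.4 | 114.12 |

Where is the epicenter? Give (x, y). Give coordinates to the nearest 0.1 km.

79.2 km east, 55.6 km north

Circle about each station: x² + y² = 96.77²; (x − 15.1)² + (y − 34.9)² = 67.36²; (x + 18.6)² + (y − 114.4)² = 114.12².
Subtracting pairs of circle equations eliminates x²+y² and gives linear equations (the radical axes):
30.2 x + 69.8 y = 6273.08
-37.2 x + 228.8 y = 9774.38
Solving the 2×2 system: x ≈ 79.2, y ≈ 55.6 km.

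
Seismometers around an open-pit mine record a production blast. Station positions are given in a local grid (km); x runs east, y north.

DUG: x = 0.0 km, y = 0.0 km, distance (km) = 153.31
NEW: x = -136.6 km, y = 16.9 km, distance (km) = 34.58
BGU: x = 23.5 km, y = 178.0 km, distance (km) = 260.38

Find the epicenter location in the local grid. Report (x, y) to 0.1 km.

Circle about each station: x² + y² = 153.31²; (x + 136.6)² + (y − 16.9)² = 34.58²; (x − 23.5)² + (y − 178.0)² = 260.38².
Subtracting the DUG equation from the NEW and BGU equations removes the quadratic terms:
-273.2 x + 33.8 y = 41253.35
47.0 x + 356.0 y = -12057.54
Solving the 2×2 system: x ≈ -152.7, y ≈ -13.7 km.

-152.7 km east, -13.7 km north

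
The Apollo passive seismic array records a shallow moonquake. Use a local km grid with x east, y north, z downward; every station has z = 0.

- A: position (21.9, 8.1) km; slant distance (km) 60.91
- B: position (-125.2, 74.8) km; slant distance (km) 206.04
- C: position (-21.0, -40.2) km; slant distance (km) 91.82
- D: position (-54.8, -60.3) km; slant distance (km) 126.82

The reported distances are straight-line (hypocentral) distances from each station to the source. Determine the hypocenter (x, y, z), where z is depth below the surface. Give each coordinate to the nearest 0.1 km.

Each station gives a sphere (x−x_i)² + (y−y_i)² + z² = d_i² (stations at z=0).
Subtracting the A sphere from B and C: z² cancels, leaving linear equations in x and y:
-294.2 x + 133.4 y = -18017.59
-85.8 x − 96.6 y = -3209.06
Solving: x ≈ 54.398, y ≈ -15.096 km (keep extra digits for the depth step; rounded: 54.4, -15.1).
Then from the A sphere: z² = 60.91² − (x − 21.9)² − (y − 8.1)² with x = 54.398, y = -15.096, so z ≈ 45.998 ≈ 46.0 km.

x ≈ 54.4 km, y ≈ -15.1 km, depth ≈ 46.0 km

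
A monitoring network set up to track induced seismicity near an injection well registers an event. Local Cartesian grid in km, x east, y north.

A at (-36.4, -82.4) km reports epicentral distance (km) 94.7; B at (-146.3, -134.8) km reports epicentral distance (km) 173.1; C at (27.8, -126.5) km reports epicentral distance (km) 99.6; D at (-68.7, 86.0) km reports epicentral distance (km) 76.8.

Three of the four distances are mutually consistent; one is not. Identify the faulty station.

Solve using three stations at a time. Using A, B, D (subtract circle equations pairwise → linear system) gives (x, y) ≈ (-52.8, 10.9).
Distances from that point to each station vs reported:
  A: calculated 94.7 vs reported 94.7 → residual 0.0 km
  B: calculated 173.1 vs reported 173.1 → residual 0.0 km
  C: calculated 159.3 vs reported 99.6 → residual 59.7 km
  D: calculated 76.8 vs reported 76.8 → residual 0.0 km
A, B, D are mutually consistent (residuals ≈ 0); C is off by 59.7 km.

C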